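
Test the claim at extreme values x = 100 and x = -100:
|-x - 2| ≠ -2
x = 100: LHS = |-100 - 2| = |-102| = 102; 102 ≠ -2 — holds
x = -100: LHS = |-(-100) - 2| = |98| = 98; 98 ≠ -2 — holds

Answer: Yes, holds for both x = 100 and x = -100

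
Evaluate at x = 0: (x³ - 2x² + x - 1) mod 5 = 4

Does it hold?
x = 0: LHS = (0³ - 2·0² + 0 - 1) mod 5 = (-1) mod 5 = 4; 4 = 4 — holds

The relation is satisfied at x = 0.

Answer: Yes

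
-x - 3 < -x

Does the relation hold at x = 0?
x = 0: LHS = -0 - 3 = -3, RHS = -0 = 0; -3 < 0 — holds

The relation is satisfied at x = 0.

Answer: Yes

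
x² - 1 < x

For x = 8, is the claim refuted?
Substitute x = 8 into the relation:
x = 8: LHS = 8² - 1 = 63; 63 < 8 — FAILS

Since the claim fails at x = 8, this value is a counterexample.

Answer: Yes, x = 8 is a counterexample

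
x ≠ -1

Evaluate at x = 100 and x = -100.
x = 100: 100 ≠ -1 — holds
x = -100: -100 ≠ -1 — holds

Answer: Yes, holds for both x = 100 and x = -100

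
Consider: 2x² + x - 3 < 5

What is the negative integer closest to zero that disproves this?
Testing negative integers from -1 downward:
x = -1: LHS = 2·(-1)² + (-1) - 3 = -2; -2 < 5 — holds
x = -2: LHS = 2·(-2)² + (-2) - 3 = 3; 3 < 5 — holds
x = -3: LHS = 2·(-3)² + (-3) - 3 = 12; 12 < 5 — FAILS  ← closest negative counterexample to 0

Answer: x = -3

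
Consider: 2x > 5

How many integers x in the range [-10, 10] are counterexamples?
Counterexamples in [-10, 10]: {-10, -9, -8, -7, -6, -5, -4, -3, -2, -1, 0, 1, 2}.

Counting them gives 13 values.

Answer: 13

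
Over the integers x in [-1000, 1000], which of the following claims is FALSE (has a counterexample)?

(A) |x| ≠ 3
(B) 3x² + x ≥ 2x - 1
(A) x = 3: LHS = |3| = 3; 3 ≠ 3 — FAILS

(B) Over all integers in [-1000, 1000], LHS − RHS is smallest at x = 0, where it equals 1:
x = 0: LHS = 3·0² + 0 = 0, RHS = 2·0 - 1 = -1; 0 ≥ -1 — holds
At the ends of the range:
x = -1000: LHS = 3·(-1000)² + (-1000) = 2999000, RHS = 2·(-1000) - 1 = -2001; 2999000 ≥ -2001 — holds
x = 1000: LHS = 3·1000² + 1000 = 3001000, RHS = 2·1000 - 1 = 1999; 3001000 ≥ 1999 — holds
Hence LHS − RHS is never negative, i.e. LHS ≥ RHS throughout, so the relation holds for every integer in [-1000, 1000].

Only (A) has a counterexample.

Answer: A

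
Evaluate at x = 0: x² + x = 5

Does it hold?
x = 0: LHS = 0² + 0 = 0; 0 = 5 — FAILS

The relation fails at x = 0, so x = 0 is a counterexample.

Answer: No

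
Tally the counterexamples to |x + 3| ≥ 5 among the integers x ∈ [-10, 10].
Counterexamples in [-10, 10]: {-7, -6, -5, -4, -3, -2, -1, 0, 1}.

Counting them gives 9 values.

Answer: 9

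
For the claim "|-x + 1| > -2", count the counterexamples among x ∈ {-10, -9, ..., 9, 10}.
An absolute value is never negative, so the left side is ≥ 0 for every x, while the right side is -2. Tightest case in [-10, 10] is x = 1:
x = 1: LHS = |-1 + 1| = |0| = 0; 0 > -2 — holds
Hence LHS − RHS is never zero or negative, i.e. LHS > RHS throughout, so the relation holds for every integer in [-10, 10].

No counterexample appears in that range.

Answer: 0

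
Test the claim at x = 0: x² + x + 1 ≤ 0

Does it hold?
x = 0: LHS = 0² + 0 + 1 = 1; 1 ≤ 0 — FAILS

The relation fails at x = 0, so x = 0 is a counterexample.

Answer: No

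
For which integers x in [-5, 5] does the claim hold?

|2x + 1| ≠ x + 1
Holds for: {-5, -4, -3, -2, -1, 1, 2, 3, 4, 5}
Fails for: {0}

Answer: {-5, -4, -3, -2, -1, 1, 2, 3, 4, 5}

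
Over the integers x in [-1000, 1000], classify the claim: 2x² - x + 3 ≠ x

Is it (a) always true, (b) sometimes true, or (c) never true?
Over all integers in [-1000, 1000], LHS − RHS is always positive; it is smallest at x = 0, where it equals 3:
x = 0: LHS = 2·0² - 0 + 3 = 3; 3 ≠ 0 — holds
At the ends of the range:
x = -1000: LHS = 2·(-1000)² - (-1000) + 3 = 2001003; 2001003 ≠ -1000 — holds
x = 1000: LHS = 2·1000² - 1000 + 3 = 1999003; 1999003 ≠ 1000 — holds
Hence LHS − RHS is never 0, i.e. the two sides are never equal, so the relation holds for every integer in [-1000, 1000].

No counterexample exists.

Answer: Always true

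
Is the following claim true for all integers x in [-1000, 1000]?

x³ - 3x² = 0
The claim fails at x = 1:
x = 1: LHS = 1³ - 3·1² = -2; -2 = 0 — FAILS

Because a single integer refutes it, the statement is false.

Answer: False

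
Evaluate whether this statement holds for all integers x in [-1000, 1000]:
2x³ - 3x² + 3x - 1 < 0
The claim fails at x = 1:
x = 1: LHS = 2·1³ - 3·1² + 3·1 - 1 = 1; 1 < 0 — FAILS

Because a single integer refutes it, the statement is false.

Answer: False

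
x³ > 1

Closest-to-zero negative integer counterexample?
Testing negative integers from -1 downward:
x = -1: LHS = (-1)³ = -1; -1 > 1 — FAILS  ← closest negative counterexample to 0

Answer: x = -1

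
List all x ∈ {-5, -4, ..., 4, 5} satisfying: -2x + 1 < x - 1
Holds for: {1, 2, 3, 4, 5}
Fails for: {-5, -4, -3, -2, -1, 0}

Answer: {1, 2, 3, 4, 5}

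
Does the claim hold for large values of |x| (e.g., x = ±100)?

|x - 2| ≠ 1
x = 100: LHS = |100 - 2| = |98| = 98; 98 ≠ 1 — holds
x = -100: LHS = |(-100) - 2| = |-102| = 102; 102 ≠ 1 — holds

Answer: Yes, holds for both x = 100 and x = -100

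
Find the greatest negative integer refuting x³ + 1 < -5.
Testing negative integers from -1 downward:
x = -1: LHS = (-1)³ + 1 = 0; 0 < -5 — FAILS  ← closest negative counterexample to 0

Answer: x = -1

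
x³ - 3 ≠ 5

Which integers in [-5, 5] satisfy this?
Holds for: {-5, -4, -3, -2, -1, 0, 1, 3, 4, 5}
Fails for: {2}

Answer: {-5, -4, -3, -2, -1, 0, 1, 3, 4, 5}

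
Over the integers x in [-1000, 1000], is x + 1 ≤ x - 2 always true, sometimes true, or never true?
Over all integers in [-1000, 1000], LHS − RHS is smallest at x = 0, where it equals 3:
x = 0: LHS = 0 + 1 = 1, RHS = 0 - 2 = -2; 1 ≤ -2 — FAILS
At the ends of the range:
x = -1000: LHS = (-1000) + 1 = -999, RHS = (-1000) - 2 = -1002; -999 ≤ -1002 — FAILS
x = 1000: LHS = 1000 + 1 = 1001, RHS = 1000 - 2 = 998; 1001 ≤ 998 — FAILS
Hence LHS − RHS is never zero or negative, i.e. LHS > RHS throughout, so the claimed relation (≤) fails for every integer in [-1000, 1000].

No integer in the range satisfies it.

Answer: Never true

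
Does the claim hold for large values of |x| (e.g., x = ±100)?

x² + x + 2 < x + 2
x = 100: LHS = 100² + 100 + 2 = 10102, RHS = 100 + 2 = 102; 10102 < 102 — FAILS
x = -100: LHS = (-100)² + (-100) + 2 = 9902, RHS = (-100) + 2 = -98; 9902 < -98 — FAILS

Answer: No, fails for both x = 100 and x = -100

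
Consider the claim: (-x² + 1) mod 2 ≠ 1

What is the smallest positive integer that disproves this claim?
Testing positive integers:
x = 1: LHS = (-1² + 1) mod 2 = 0 mod 2 = 0; 0 ≠ 1 — holds
x = 2: LHS = (-2² + 1) mod 2 = (-3) mod 2 = 1; 1 ≠ 1 — FAILS  ← smallest positive counterexample

Answer: x = 2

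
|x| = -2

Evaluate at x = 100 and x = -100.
x = 100: LHS = |100| = 100; 100 = -2 — FAILS
x = -100: LHS = |-100| = 100; 100 = -2 — FAILS

Answer: No, fails for both x = 100 and x = -100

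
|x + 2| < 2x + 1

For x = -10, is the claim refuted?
Substitute x = -10 into the relation:
x = -10: LHS = |(-10) + 2| = |-8| = 8, RHS = 2·(-10) + 1 = -19; 8 < -19 — FAILS

Since the claim fails at x = -10, this value is a counterexample.

Answer: Yes, x = -10 is a counterexample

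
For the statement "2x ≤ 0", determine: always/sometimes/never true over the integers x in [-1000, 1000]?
Holds at x = 0: LHS = 2·0 = 0; 0 ≤ 0 — holds
Fails at x = 1: LHS = 2·1 = 2; 2 ≤ 0 — FAILS
It is satisfied by some integers in the range but not all.

Answer: Sometimes true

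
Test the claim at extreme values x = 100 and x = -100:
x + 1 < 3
x = 100: LHS = 100 + 1 = 101; 101 < 3 — FAILS
x = -100: LHS = (-100) + 1 = -99; -99 < 3 — holds

Answer: Partially: fails for x = 100, holds for x = -100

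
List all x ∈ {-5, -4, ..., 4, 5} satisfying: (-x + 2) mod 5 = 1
Holds for: {-4, 1}
Fails for: {-5, -3, -2, -1, 0, 2, 3, 4, 5}

Answer: {-4, 1}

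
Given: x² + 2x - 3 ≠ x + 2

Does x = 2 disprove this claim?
Substitute x = 2 into the relation:
x = 2: LHS = 2² + 2·2 - 3 = 5, RHS = 2 + 2 = 4; 5 ≠ 4 — holds

The relation holds at x = 2, so it is not a counterexample.

Answer: No, x = 2 is not a counterexample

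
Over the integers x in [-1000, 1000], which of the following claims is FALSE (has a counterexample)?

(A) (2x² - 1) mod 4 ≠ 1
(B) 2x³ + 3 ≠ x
(A) x = 1: LHS = (2·1² - 1) mod 4 = 1 mod 4 = 1; 1 ≠ 1 — FAILS

(B) Track d = LHS − RHS over the integers in [-1000, 1000]. Equality would need d = 0, but d changes sign only between consecutive integers, jumping over 0:
x = -2: LHS = 2·(-2)³ + 3 = -13; -13 ≠ -2 — holds  (d = -11)
x = -1: LHS = 2·(-1)³ + 3 = 1; 1 ≠ -1 — holds  (d = 2)
Away from these crossings d keeps a constant sign, and checking every integer in [-1000, 1000] confirms d ≠ 0 throughout. Hence the two sides are never equal, so the relation holds for every integer in [-1000, 1000].

Only (A) has a counterexample.

Answer: A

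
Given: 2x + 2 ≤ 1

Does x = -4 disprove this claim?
Substitute x = -4 into the relation:
x = -4: LHS = 2·(-4) + 2 = -6; -6 ≤ 1 — holds

The claim holds here, so x = -4 is not a counterexample. (A counterexample exists elsewhere, e.g. x = 0.)

Answer: No, x = -4 is not a counterexample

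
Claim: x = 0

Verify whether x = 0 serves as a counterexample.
Substitute x = 0 into the relation:
x = 0: 0 = 0 — holds

The claim holds here, so x = 0 is not a counterexample. (A counterexample exists elsewhere, e.g. x = 1.)

Answer: No, x = 0 is not a counterexample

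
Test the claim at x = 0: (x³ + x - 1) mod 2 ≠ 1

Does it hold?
x = 0: LHS = (0³ + 0 - 1) mod 2 = (-1) mod 2 = 1; 1 ≠ 1 — FAILS

The relation fails at x = 0, so x = 0 is a counterexample.

Answer: No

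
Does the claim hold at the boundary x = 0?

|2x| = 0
x = 0: LHS = |2·0| = |0| = 0; 0 = 0 — holds

The relation is satisfied at x = 0.

Answer: Yes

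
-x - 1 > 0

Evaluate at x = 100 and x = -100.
x = 100: LHS = -100 - 1 = -101; -101 > 0 — FAILS
x = -100: LHS = -(-100) - 1 = 99; 99 > 0 — holds

Answer: Partially: fails for x = 100, holds for x = -100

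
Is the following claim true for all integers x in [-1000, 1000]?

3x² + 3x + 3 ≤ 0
The claim fails at x = 0:
x = 0: LHS = 3·0² + 3·0 + 3 = 3; 3 ≤ 0 — FAILS

Because a single integer refutes it, the statement is false.

Answer: False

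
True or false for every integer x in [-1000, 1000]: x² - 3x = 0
The claim fails at x = 1:
x = 1: LHS = 1² - 3·1 = -2; -2 = 0 — FAILS

Because a single integer refutes it, the statement is false.

Answer: False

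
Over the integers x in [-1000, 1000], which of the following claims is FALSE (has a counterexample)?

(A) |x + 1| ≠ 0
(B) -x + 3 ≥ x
(A) x = -1: LHS = |(-1) + 1| = |0| = 0; 0 ≠ 0 — FAILS
(B) x = 2: LHS = -2 + 3 = 1; 1 ≥ 2 — FAILS

Answer: Both A and B are false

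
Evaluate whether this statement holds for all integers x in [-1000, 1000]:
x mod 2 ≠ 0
The claim fails at x = 0:
x = 0: LHS = 0 mod 2 = 0; 0 ≠ 0 — FAILS

Because a single integer refutes it, the statement is false.

Answer: False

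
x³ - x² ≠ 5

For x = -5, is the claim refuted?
Substitute x = -5 into the relation:
x = -5: LHS = (-5)³ - (-5)² = -150; -150 ≠ 5 — holds

The relation holds at x = -5, so it is not a counterexample.

Answer: No, x = -5 is not a counterexample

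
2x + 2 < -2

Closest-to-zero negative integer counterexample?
Testing negative integers from -1 downward:
x = -1: LHS = 2·(-1) + 2 = 0; 0 < -2 — FAILS  ← closest negative counterexample to 0

Answer: x = -1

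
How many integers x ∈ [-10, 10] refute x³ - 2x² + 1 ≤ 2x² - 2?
Counterexamples in [-10, 10]: {0, 4, 5, 6, 7, 8, 9, 10}.

Counting them gives 8 values.

Answer: 8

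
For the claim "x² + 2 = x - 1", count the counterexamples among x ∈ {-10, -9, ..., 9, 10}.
Counterexamples in [-10, 10]: {-10, -9, -8, -7, -6, -5, -4, -3, -2, -1, 0, 1, 2, 3, 4, 5, 6, 7, 8, 9, 10}.

Counting them gives 21 values.

Answer: 21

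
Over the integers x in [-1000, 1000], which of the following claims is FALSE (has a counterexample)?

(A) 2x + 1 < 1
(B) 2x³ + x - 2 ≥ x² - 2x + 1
(A) x = 0: LHS = 2·0 + 1 = 1; 1 < 1 — FAILS
(B) x = 0: LHS = 2·0³ + 0 - 2 = -2, RHS = 0² - 2·0 + 1 = 1; -2 ≥ 1 — FAILS

Answer: Both A and B are false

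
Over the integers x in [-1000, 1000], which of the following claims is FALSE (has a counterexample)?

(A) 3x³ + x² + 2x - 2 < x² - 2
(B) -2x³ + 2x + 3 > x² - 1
(A) x = 0: LHS = 3·0³ + 0² + 2·0 - 2 = -2, RHS = 0² - 2 = -2; -2 < -2 — FAILS
(B) x = 2: LHS = -2·2³ + 2·2 + 3 = -9, RHS = 2² - 1 = 3; -9 > 3 — FAILS

Answer: Both A and B are false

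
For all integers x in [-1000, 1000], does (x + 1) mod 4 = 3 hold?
The claim fails at x = 0:
x = 0: LHS = (0 + 1) mod 4 = 1 mod 4 = 1; 1 = 3 — FAILS

Because a single integer refutes it, the statement is false.

Answer: False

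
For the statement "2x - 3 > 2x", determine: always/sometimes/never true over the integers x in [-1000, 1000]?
Over all integers in [-1000, 1000], LHS − RHS is largest at x = 0, where it equals -3:
x = 0: LHS = 2·0 - 3 = -3, RHS = 2·0 = 0; -3 > 0 — FAILS
At the ends of the range:
x = -1000: LHS = 2·(-1000) - 3 = -2003, RHS = 2·(-1000) = -2000; -2003 > -2000 — FAILS
x = 1000: LHS = 2·1000 - 3 = 1997, RHS = 2·1000 = 2000; 1997 > 2000 — FAILS
Hence LHS − RHS is never positive, i.e. LHS ≤ RHS throughout, so the claimed relation (>) fails for every integer in [-1000, 1000].

No integer in the range satisfies it.

Answer: Never true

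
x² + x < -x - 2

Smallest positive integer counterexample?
Testing positive integers:
x = 1: LHS = 1² + 1 = 2, RHS = -1 - 2 = -3; 2 < -3 — FAILS  ← smallest positive counterexample

Answer: x = 1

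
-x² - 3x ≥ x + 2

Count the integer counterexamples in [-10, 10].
Counterexamples in [-10, 10]: {-10, -9, -8, -7, -6, -5, -4, 0, 1, 2, 3, 4, 5, 6, 7, 8, 9, 10}.

Counting them gives 18 values.

Answer: 18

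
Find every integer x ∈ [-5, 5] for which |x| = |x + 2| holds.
Holds for: {-1}
Fails for: {-5, -4, -3, -2, 0, 1, 2, 3, 4, 5}

Answer: {-1}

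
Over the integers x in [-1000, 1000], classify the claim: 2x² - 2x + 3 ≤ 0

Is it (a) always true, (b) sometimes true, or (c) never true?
Over all integers in [-1000, 1000], LHS − RHS is smallest at x = 0, where it equals 3:
x = 0: LHS = 2·0² - 2·0 + 3 = 3; 3 ≤ 0 — FAILS
At the ends of the range:
x = -1000: LHS = 2·(-1000)² - 2·(-1000) + 3 = 2002003; 2002003 ≤ 0 — FAILS
x = 1000: LHS = 2·1000² - 2·1000 + 3 = 1998003; 1998003 ≤ 0 — FAILS
Hence LHS − RHS is never zero or negative, i.e. LHS > RHS throughout, so the claimed relation (≤) fails for every integer in [-1000, 1000].

No integer in the range satisfies it.

Answer: Never true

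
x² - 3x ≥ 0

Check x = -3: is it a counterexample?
Substitute x = -3 into the relation:
x = -3: LHS = (-3)² - 3·(-3) = 18; 18 ≥ 0 — holds

The claim holds here, so x = -3 is not a counterexample. (A counterexample exists elsewhere, e.g. x = 1.)

Answer: No, x = -3 is not a counterexample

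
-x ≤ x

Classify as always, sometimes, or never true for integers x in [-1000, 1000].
Holds at x = 0: LHS = -0 = 0; 0 ≤ 0 — holds
Fails at x = -1: LHS = -(-1) = 1; 1 ≤ -1 — FAILS
It is satisfied by some integers in the range but not all.

Answer: Sometimes true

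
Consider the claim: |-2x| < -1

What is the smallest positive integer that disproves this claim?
Testing positive integers:
x = 1: LHS = |-2·1| = |-2| = 2; 2 < -1 — FAILS  ← smallest positive counterexample

Answer: x = 1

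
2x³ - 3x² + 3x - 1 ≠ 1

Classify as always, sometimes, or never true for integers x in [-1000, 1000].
Holds at x = 0: LHS = 2·0³ - 3·0² + 3·0 - 1 = -1; -1 ≠ 1 — holds
Fails at x = 1: LHS = 2·1³ - 3·1² + 3·1 - 1 = 1; 1 ≠ 1 — FAILS
It is satisfied by some integers in the range but not all.

Answer: Sometimes true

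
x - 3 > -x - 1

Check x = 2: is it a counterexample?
Substitute x = 2 into the relation:
x = 2: LHS = 2 - 3 = -1, RHS = -2 - 1 = -3; -1 > -3 — holds

The claim holds here, so x = 2 is not a counterexample. (A counterexample exists elsewhere, e.g. x = 0.)

Answer: No, x = 2 is not a counterexample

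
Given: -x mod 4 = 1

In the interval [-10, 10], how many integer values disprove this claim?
Counterexamples in [-10, 10]: {-10, -8, -7, -6, -4, -3, -2, 0, 1, 2, 4, 5, 6, 8, 9, 10}.

Counting them gives 16 values.

Answer: 16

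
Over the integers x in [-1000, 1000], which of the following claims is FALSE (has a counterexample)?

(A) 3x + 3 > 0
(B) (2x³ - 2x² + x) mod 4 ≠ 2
(A) x = -1: LHS = 3·(-1) + 3 = 0; 0 > 0 — FAILS
(B) x = 2: LHS = (2·2³ - 2·2² + 2) mod 4 = 10 mod 4 = 2; 2 ≠ 2 — FAILS

Answer: Both A and B are false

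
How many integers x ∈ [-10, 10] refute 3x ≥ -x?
Counterexamples in [-10, 10]: {-10, -9, -8, -7, -6, -5, -4, -3, -2, -1}.

Counting them gives 10 values.

Answer: 10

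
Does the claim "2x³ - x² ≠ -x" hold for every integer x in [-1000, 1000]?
The claim fails at x = 0:
x = 0: LHS = 2·0³ - 0² = 0, RHS = -0 = 0; 0 ≠ 0 — FAILS

Because a single integer refutes it, the statement is false.

Answer: False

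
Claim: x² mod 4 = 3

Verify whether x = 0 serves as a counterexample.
Substitute x = 0 into the relation:
x = 0: LHS = (0²) mod 4 = 0 mod 4 = 0; 0 = 3 — FAILS

Since the claim fails at x = 0, this value is a counterexample.

Answer: Yes, x = 0 is a counterexample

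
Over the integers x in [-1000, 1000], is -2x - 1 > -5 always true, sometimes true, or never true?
Holds at x = 0: LHS = -2·0 - 1 = -1; -1 > -5 — holds
Fails at x = 2: LHS = -2·2 - 1 = -5; -5 > -5 — FAILS
It is satisfied by some integers in the range but not all.

Answer: Sometimes true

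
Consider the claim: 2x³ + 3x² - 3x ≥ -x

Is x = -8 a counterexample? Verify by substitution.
Substitute x = -8 into the relation:
x = -8: LHS = 2·(-8)³ + 3·(-8)² - 3·(-8) = -808, RHS = -(-8) = 8; -808 ≥ 8 — FAILS

Since the claim fails at x = -8, this value is a counterexample.

Answer: Yes, x = -8 is a counterexample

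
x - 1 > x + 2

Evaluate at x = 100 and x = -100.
x = 100: LHS = 100 - 1 = 99, RHS = 100 + 2 = 102; 99 > 102 — FAILS
x = -100: LHS = (-100) - 1 = -101, RHS = (-100) + 2 = -98; -101 > -98 — FAILS

Answer: No, fails for both x = 100 and x = -100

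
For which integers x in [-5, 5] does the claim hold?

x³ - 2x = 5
Track d = LHS − RHS over the integers in [-5, 5]. Equality would need d = 0, but d changes sign only between consecutive integers, jumping over 0:
x = 2: LHS = 2³ - 2·2 = 4; 4 = 5 — FAILS  (d = -1)
x = 3: LHS = 3³ - 2·3 = 21; 21 = 5 — FAILS  (d = 16)
Away from these crossings d keeps a constant sign, and checking every integer in [-5, 5] confirms d ≠ 0 throughout. Hence the two sides are never equal, so the claimed relation (=) fails for every integer in [-5, 5].

Answer: None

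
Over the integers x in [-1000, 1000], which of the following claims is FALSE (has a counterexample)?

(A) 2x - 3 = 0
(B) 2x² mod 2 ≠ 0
(A) x = 0: LHS = 2·0 - 3 = -3; -3 = 0 — FAILS
(B) x = 0: LHS = (2·0²) mod 2 = 0 mod 2 = 0; 0 ≠ 0 — FAILS

Answer: Both A and B are false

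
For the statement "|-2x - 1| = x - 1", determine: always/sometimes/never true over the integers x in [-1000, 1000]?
Over all integers in [-1000, 1000], LHS − RHS is always positive; it is smallest at x = 0, where it equals 2:
x = 0: LHS = |-2·0 - 1| = |-1| = 1, RHS = 0 - 1 = -1; 1 = -1 — FAILS
At the ends of the range:
x = -1000: LHS = |-2·(-1000) - 1| = |1999| = 1999, RHS = (-1000) - 1 = -1001; 1999 = -1001 — FAILS
x = 1000: LHS = |-2·1000 - 1| = |-2001| = 2001, RHS = 1000 - 1 = 999; 2001 = 999 — FAILS
Hence LHS − RHS is never 0, i.e. the two sides are never equal, so the claimed relation (=) fails for every integer in [-1000, 1000].

No integer in the range satisfies it.

Answer: Never true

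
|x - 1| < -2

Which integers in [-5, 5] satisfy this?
An absolute value is never negative, so the left side is ≥ 0 for every x, while the right side is -2. Tightest case in [-5, 5] is x = 1:
x = 1: LHS = |1 - 1| = |0| = 0; 0 < -2 — FAILS
Hence LHS − RHS is never negative, i.e. LHS ≥ RHS throughout, so the claimed relation (<) fails for every integer in [-5, 5].

Answer: None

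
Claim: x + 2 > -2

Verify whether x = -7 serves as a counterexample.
Substitute x = -7 into the relation:
x = -7: LHS = (-7) + 2 = -5; -5 > -2 — FAILS

Since the claim fails at x = -7, this value is a counterexample.

Answer: Yes, x = -7 is a counterexample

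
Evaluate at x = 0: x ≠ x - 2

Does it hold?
x = 0: RHS = 0 - 2 = -2; 0 ≠ -2 — holds

The relation is satisfied at x = 0.

Answer: Yes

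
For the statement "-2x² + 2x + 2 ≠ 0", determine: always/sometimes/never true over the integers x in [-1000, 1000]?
Track d = LHS − RHS over the integers in [-1000, 1000]. Equality would need d = 0, but d changes sign only between consecutive integers, jumping over 0:
x = -1: LHS = -2·(-1)² + 2·(-1) + 2 = -2; -2 ≠ 0 — holds  (d = -2)
x = 0: LHS = -2·0² + 2·0 + 2 = 2; 2 ≠ 0 — holds  (d = 2)
x = 1: LHS = -2·1² + 2·1 + 2 = 2; 2 ≠ 0 — holds  (d = 2)
x = 2: LHS = -2·2² + 2·2 + 2 = -2; -2 ≠ 0 — holds  (d = -2)
Away from these crossings d keeps a constant sign, and checking every integer in [-1000, 1000] confirms d ≠ 0 throughout. Hence the two sides are never equal, so the relation holds for every integer in [-1000, 1000].

No counterexample exists.

Answer: Always true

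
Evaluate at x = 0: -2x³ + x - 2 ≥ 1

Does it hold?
x = 0: LHS = -2·0³ + 0 - 2 = -2; -2 ≥ 1 — FAILS

The relation fails at x = 0, so x = 0 is a counterexample.

Answer: No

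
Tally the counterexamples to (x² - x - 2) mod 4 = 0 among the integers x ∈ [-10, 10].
Counterexamples in [-10, 10]: {-8, -7, -4, -3, 0, 1, 4, 5, 8, 9}.

Counting them gives 10 values.

Answer: 10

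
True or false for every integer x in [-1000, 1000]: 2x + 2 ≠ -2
The claim fails at x = -2:
x = -2: LHS = 2·(-2) + 2 = -2; -2 ≠ -2 — FAILS

Because a single integer refutes it, the statement is false.

Answer: False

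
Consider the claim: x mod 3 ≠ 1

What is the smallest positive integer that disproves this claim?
Testing positive integers:
x = 1: LHS = 1 mod 3 = 1; 1 ≠ 1 — FAILS  ← smallest positive counterexample

Answer: x = 1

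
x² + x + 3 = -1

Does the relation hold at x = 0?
x = 0: LHS = 0² + 0 + 3 = 3; 3 = -1 — FAILS

The relation fails at x = 0, so x = 0 is a counterexample.

Answer: No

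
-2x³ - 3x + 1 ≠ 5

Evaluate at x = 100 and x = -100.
x = 100: LHS = -2·100³ - 3·100 + 1 = -2000299; -2000299 ≠ 5 — holds
x = -100: LHS = -2·(-100)³ - 3·(-100) + 1 = 2000301; 2000301 ≠ 5 — holds

Answer: Yes, holds for both x = 100 and x = -100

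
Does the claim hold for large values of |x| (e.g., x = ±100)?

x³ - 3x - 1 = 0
x = 100: LHS = 100³ - 3·100 - 1 = 999699; 999699 = 0 — FAILS
x = -100: LHS = (-100)³ - 3·(-100) - 1 = -999701; -999701 = 0 — FAILS

Answer: No, fails for both x = 100 and x = -100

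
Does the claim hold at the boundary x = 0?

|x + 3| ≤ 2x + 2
x = 0: LHS = |0 + 3| = |3| = 3, RHS = 2·0 + 2 = 2; 3 ≤ 2 — FAILS

The relation fails at x = 0, so x = 0 is a counterexample.

Answer: No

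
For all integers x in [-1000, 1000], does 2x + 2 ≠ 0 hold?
The claim fails at x = -1:
x = -1: LHS = 2·(-1) + 2 = 0; 0 ≠ 0 — FAILS

Because a single integer refutes it, the statement is false.

Answer: False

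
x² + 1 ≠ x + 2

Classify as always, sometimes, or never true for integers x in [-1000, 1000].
Track d = LHS − RHS over the integers in [-1000, 1000]. Equality would need d = 0, but d changes sign only between consecutive integers, jumping over 0:
x = -1: LHS = (-1)² + 1 = 2, RHS = (-1) + 2 = 1; 2 ≠ 1 — holds  (d = 1)
x = 0: LHS = 0² + 1 = 1, RHS = 0 + 2 = 2; 1 ≠ 2 — holds  (d = -1)
x = 1: LHS = 1² + 1 = 2, RHS = 1 + 2 = 3; 2 ≠ 3 — holds  (d = -1)
x = 2: LHS = 2² + 1 = 5, RHS = 2 + 2 = 4; 5 ≠ 4 — holds  (d = 1)
Away from these crossings d keeps a constant sign, and checking every integer in [-1000, 1000] confirms d ≠ 0 throughout. Hence the two sides are never equal, so the relation holds for every integer in [-1000, 1000].

No counterexample exists.

Answer: Always true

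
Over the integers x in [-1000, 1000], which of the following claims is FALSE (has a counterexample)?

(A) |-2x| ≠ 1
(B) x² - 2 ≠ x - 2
(A) Track d = LHS − RHS over the integers in [-1000, 1000]. Equality would need d = 0, but d changes sign only between consecutive integers, jumping over 0:
x = -1: LHS = |-2·(-1)| = |2| = 2; 2 ≠ 1 — holds  (d = 1)
x = 0: LHS = |-2·0| = |0| = 0; 0 ≠ 1 — holds  (d = -1)
x = 0: LHS = |-2·0| = |0| = 0; 0 ≠ 1 — holds  (d = -1)
x = 1: LHS = |-2·1| = |-2| = 2; 2 ≠ 1 — holds  (d = 1)
Away from these crossings d keeps a constant sign, and checking every integer in [-1000, 1000] confirms d ≠ 0 throughout. Hence the two sides are never equal, so the relation holds for every integer in [-1000, 1000].

(B) x = 0: LHS = 0² - 2 = -2, RHS = 0 - 2 = -2; -2 ≠ -2 — FAILS

Only (B) has a counterexample.

Answer: B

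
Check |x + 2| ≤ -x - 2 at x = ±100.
x = 100: LHS = |100 + 2| = |102| = 102, RHS = -100 - 2 = -102; 102 ≤ -102 — FAILS
x = -100: LHS = |(-100) + 2| = |-98| = 98, RHS = -(-100) - 2 = 98; 98 ≤ 98 — holds

Answer: Partially: fails for x = 100, holds for x = -100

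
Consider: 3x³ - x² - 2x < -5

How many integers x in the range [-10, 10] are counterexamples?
Counterexamples in [-10, 10]: {-1, 0, 1, 2, 3, 4, 5, 6, 7, 8, 9, 10}.

Counting them gives 12 values.

Answer: 12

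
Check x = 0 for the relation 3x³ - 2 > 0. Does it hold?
x = 0: LHS = 3·0³ - 2 = -2; -2 > 0 — FAILS

The relation fails at x = 0, so x = 0 is a counterexample.

Answer: No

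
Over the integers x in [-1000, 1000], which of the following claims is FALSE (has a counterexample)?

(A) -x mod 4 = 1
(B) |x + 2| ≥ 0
(A) x = 0: LHS = (-0) mod 4 = 0 mod 4 = 0; 0 = 1 — FAILS

(B) An absolute value is never negative, so the left side is ≥ 0 for every x, while the right side is 0. Tightest case in [-1000, 1000] is x = -2:
x = -2: LHS = |(-2) + 2| = |0| = 0; 0 ≥ 0 — holds
Hence LHS − RHS is never negative, i.e. LHS ≥ RHS throughout, so the relation holds for every integer in [-1000, 1000].

Only (A) has a counterexample.

Answer: A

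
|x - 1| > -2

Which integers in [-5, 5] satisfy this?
An absolute value is never negative, so the left side is ≥ 0 for every x, while the right side is -2. Tightest case in [-5, 5] is x = 1:
x = 1: LHS = |1 - 1| = |0| = 0; 0 > -2 — holds
Hence LHS − RHS is never zero or negative, i.e. LHS > RHS throughout, so the relation holds for every integer in [-5, 5].

Answer: All integers in [-5, 5]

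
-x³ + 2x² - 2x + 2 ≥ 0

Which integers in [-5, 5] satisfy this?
Holds for: {-5, -4, -3, -2, -1, 0, 1}
Fails for: {2, 3, 4, 5}

Answer: {-5, -4, -3, -2, -1, 0, 1}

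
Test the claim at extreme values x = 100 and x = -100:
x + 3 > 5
x = 100: LHS = 100 + 3 = 103; 103 > 5 — holds
x = -100: LHS = (-100) + 3 = -97; -97 > 5 — FAILS

Answer: Partially: holds for x = 100, fails for x = -100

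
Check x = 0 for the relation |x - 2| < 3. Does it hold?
x = 0: LHS = |0 - 2| = |-2| = 2; 2 < 3 — holds

The relation is satisfied at x = 0.

Answer: Yes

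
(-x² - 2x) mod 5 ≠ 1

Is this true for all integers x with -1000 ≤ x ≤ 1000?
The claim fails at x = -1:
x = -1: LHS = (-(-1)² - 2·(-1)) mod 5 = 1 mod 5 = 1; 1 ≠ 1 — FAILS

Because a single integer refutes it, the statement is false.

Answer: False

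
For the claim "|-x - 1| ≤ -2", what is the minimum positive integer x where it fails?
Testing positive integers:
x = 1: LHS = |-1 - 1| = |-2| = 2; 2 ≤ -2 — FAILS  ← smallest positive counterexample

Answer: x = 1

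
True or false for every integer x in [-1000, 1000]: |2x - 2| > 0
The claim fails at x = 1:
x = 1: LHS = |2·1 - 2| = |0| = 0; 0 > 0 — FAILS

Because a single integer refutes it, the statement is false.

Answer: False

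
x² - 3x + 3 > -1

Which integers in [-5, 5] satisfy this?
Over all integers in [-5, 5], LHS − RHS is smallest at x = 1, where it equals 2:
x = 1: LHS = 1² - 3·1 + 3 = 1; 1 > -1 — holds
At the ends of the range:
x = -5: LHS = (-5)² - 3·(-5) + 3 = 43; 43 > -1 — holds
x = 5: LHS = 5² - 3·5 + 3 = 13; 13 > -1 — holds
Hence LHS − RHS is never zero or negative, i.e. LHS > RHS throughout, so the relation holds for every integer in [-5, 5].

Answer: All integers in [-5, 5]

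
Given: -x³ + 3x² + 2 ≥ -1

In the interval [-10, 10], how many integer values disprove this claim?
Counterexamples in [-10, 10]: {4, 5, 6, 7, 8, 9, 10}.

Counting them gives 7 values.

Answer: 7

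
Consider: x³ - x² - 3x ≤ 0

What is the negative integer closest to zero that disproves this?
Testing negative integers from -1 downward:
x = -1: LHS = (-1)³ - (-1)² - 3·(-1) = 1; 1 ≤ 0 — FAILS  ← closest negative counterexample to 0

Answer: x = -1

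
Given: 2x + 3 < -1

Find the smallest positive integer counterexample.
Testing positive integers:
x = 1: LHS = 2·1 + 3 = 5; 5 < -1 — FAILS  ← smallest positive counterexample

Answer: x = 1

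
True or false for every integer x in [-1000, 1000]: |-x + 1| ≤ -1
The claim fails at x = 0:
x = 0: LHS = |-0 + 1| = |1| = 1; 1 ≤ -1 — FAILS

Because a single integer refutes it, the statement is false.

Answer: False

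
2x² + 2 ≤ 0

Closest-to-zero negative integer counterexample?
Testing negative integers from -1 downward:
x = -1: LHS = 2·(-1)² + 2 = 4; 4 ≤ 0 — FAILS  ← closest negative counterexample to 0

Answer: x = -1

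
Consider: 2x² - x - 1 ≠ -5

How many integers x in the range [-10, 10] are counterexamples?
Over all integers in [-10, 10], LHS − RHS is always positive; it is smallest at x = 0, where it equals 4:
x = 0: LHS = 2·0² - 0 - 1 = -1; -1 ≠ -5 — holds
At the ends of the range:
x = -10: LHS = 2·(-10)² - (-10) - 1 = 209; 209 ≠ -5 — holds
x = 10: LHS = 2·10² - 10 - 1 = 189; 189 ≠ -5 — holds
Hence LHS − RHS is never 0, i.e. the two sides are never equal, so the relation holds for every integer in [-10, 10].

No counterexample appears in that range.

Answer: 0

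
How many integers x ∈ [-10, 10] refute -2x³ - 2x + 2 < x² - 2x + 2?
Counterexamples in [-10, 10]: {-10, -9, -8, -7, -6, -5, -4, -3, -2, -1, 0}.

Counting them gives 11 values.

Answer: 11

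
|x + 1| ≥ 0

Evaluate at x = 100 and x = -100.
x = 100: LHS = |100 + 1| = |101| = 101; 101 ≥ 0 — holds
x = -100: LHS = |(-100) + 1| = |-99| = 99; 99 ≥ 0 — holds

Answer: Yes, holds for both x = 100 and x = -100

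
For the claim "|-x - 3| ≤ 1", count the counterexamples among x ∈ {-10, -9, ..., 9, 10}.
Counterexamples in [-10, 10]: {-10, -9, -8, -7, -6, -5, -1, 0, 1, 2, 3, 4, 5, 6, 7, 8, 9, 10}.

Counting them gives 18 values.

Answer: 18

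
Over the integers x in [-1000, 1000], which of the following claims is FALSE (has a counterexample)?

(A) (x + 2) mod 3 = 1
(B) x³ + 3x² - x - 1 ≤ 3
(A) x = 0: LHS = (0 + 2) mod 3 = 2 mod 3 = 2; 2 = 1 — FAILS
(B) x = 2: LHS = 2³ + 3·2² - 2 - 1 = 17; 17 ≤ 3 — FAILS

Answer: Both A and B are false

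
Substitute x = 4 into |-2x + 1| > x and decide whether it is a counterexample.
Substitute x = 4 into the relation:
x = 4: LHS = |-2·4 + 1| = |-7| = 7; 7 > 4 — holds

The claim holds here, so x = 4 is not a counterexample. (A counterexample exists elsewhere, e.g. x = 1.)

Answer: No, x = 4 is not a counterexample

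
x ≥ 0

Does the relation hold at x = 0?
x = 0: 0 ≥ 0 — holds

The relation is satisfied at x = 0.

Answer: Yes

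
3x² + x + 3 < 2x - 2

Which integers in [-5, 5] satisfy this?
Over all integers in [-5, 5], LHS − RHS is smallest at x = 0, where it equals 5:
x = 0: LHS = 3·0² + 0 + 3 = 3, RHS = 2·0 - 2 = -2; 3 < -2 — FAILS
At the ends of the range:
x = -5: LHS = 3·(-5)² + (-5) + 3 = 73, RHS = 2·(-5) - 2 = -12; 73 < -12 — FAILS
x = 5: LHS = 3·5² + 5 + 3 = 83, RHS = 2·5 - 2 = 8; 83 < 8 — FAILS
Hence LHS − RHS is never negative, i.e. LHS ≥ RHS throughout, so the claimed relation (<) fails for every integer in [-5, 5].

Answer: None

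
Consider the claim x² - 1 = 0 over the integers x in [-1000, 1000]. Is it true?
The claim fails at x = 0:
x = 0: LHS = 0² - 1 = -1; -1 = 0 — FAILS

Because a single integer refutes it, the statement is false.

Answer: False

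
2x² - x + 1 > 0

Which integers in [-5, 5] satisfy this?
Over all integers in [-5, 5], LHS − RHS is smallest at x = 0, where it equals 1:
x = 0: LHS = 2·0² - 0 + 1 = 1; 1 > 0 — holds
At the ends of the range:
x = -5: LHS = 2·(-5)² - (-5) + 1 = 56; 56 > 0 — holds
x = 5: LHS = 2·5² - 5 + 1 = 46; 46 > 0 — holds
Hence LHS − RHS is never zero or negative, i.e. LHS > RHS throughout, so the relation holds for every integer in [-5, 5].

Answer: All integers in [-5, 5]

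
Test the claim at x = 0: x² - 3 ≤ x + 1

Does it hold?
x = 0: LHS = 0² - 3 = -3, RHS = 0 + 1 = 1; -3 ≤ 1 — holds

The relation is satisfied at x = 0.

Answer: Yes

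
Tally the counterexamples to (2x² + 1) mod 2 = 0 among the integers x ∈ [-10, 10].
Counterexamples in [-10, 10]: {-10, -9, -8, -7, -6, -5, -4, -3, -2, -1, 0, 1, 2, 3, 4, 5, 6, 7, 8, 9, 10}.

Counting them gives 21 values.

Answer: 21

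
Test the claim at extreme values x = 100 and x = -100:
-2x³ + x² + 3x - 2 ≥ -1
x = 100: LHS = -2·100³ + 100² + 3·100 - 2 = -1989702; -1989702 ≥ -1 — FAILS
x = -100: LHS = -2·(-100)³ + (-100)² + 3·(-100) - 2 = 2009698; 2009698 ≥ -1 — holds

Answer: Partially: fails for x = 100, holds for x = -100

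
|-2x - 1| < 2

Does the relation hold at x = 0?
x = 0: LHS = |-2·0 - 1| = |-1| = 1; 1 < 2 — holds

The relation is satisfied at x = 0.

Answer: Yes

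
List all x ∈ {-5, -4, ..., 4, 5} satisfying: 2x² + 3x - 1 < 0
Holds for: {-1, 0}
Fails for: {-5, -4, -3, -2, 1, 2, 3, 4, 5}

Answer: {-1, 0}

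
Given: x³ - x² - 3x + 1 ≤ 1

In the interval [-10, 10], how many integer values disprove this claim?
Counterexamples in [-10, 10]: {-1, 3, 4, 5, 6, 7, 8, 9, 10}.

Counting them gives 9 values.

Answer: 9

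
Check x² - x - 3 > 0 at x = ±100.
x = 100: LHS = 100² - 100 - 3 = 9897; 9897 > 0 — holds
x = -100: LHS = (-100)² - (-100) - 3 = 10097; 10097 > 0 — holds

Answer: Yes, holds for both x = 100 and x = -100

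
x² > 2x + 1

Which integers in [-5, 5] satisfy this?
Holds for: {-5, -4, -3, -2, -1, 3, 4, 5}
Fails for: {0, 1, 2}

Answer: {-5, -4, -3, -2, -1, 3, 4, 5}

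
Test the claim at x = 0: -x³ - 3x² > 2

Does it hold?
x = 0: LHS = -0³ - 3·0² = 0; 0 > 2 — FAILS

The relation fails at x = 0, so x = 0 is a counterexample.

Answer: No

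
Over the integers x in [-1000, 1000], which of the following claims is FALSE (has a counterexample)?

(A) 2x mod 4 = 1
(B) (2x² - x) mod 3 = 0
(A) x = 0: LHS = (2·0) mod 4 = 0 mod 4 = 0; 0 = 1 — FAILS
(B) x = 1: LHS = (2·1² - 1) mod 3 = 1 mod 3 = 1; 1 = 0 — FAILS

Answer: Both A and B are false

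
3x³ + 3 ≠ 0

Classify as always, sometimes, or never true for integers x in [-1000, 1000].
Holds at x = 0: LHS = 3·0³ + 3 = 3; 3 ≠ 0 — holds
Fails at x = -1: LHS = 3·(-1)³ + 3 = 0; 0 ≠ 0 — FAILS
It is satisfied by some integers in the range but not all.

Answer: Sometimes true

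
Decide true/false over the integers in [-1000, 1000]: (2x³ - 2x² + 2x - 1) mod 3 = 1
The claim fails at x = 0:
x = 0: LHS = (2·0³ - 2·0² + 2·0 - 1) mod 3 = (-1) mod 3 = 2; 2 = 1 — FAILS

Because a single integer refutes it, the statement is false.

Answer: False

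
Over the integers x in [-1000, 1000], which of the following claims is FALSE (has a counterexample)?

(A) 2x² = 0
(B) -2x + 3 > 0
(A) x = 1: LHS = 2·1² = 2; 2 = 0 — FAILS
(B) x = 2: LHS = -2·2 + 3 = -1; -1 > 0 — FAILS

Answer: Both A and B are false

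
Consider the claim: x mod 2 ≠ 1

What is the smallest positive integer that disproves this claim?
Testing positive integers:
x = 1: LHS = 1 mod 2 = 1; 1 ≠ 1 — FAILS  ← smallest positive counterexample

Answer: x = 1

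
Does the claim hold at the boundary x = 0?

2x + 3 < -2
x = 0: LHS = 2·0 + 3 = 3; 3 < -2 — FAILS

The relation fails at x = 0, so x = 0 is a counterexample.

Answer: No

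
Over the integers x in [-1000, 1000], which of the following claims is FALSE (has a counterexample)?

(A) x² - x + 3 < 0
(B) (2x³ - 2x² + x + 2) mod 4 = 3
(A) x = 0: LHS = 0² - 0 + 3 = 3; 3 < 0 — FAILS
(B) x = 0: LHS = (2·0³ - 2·0² + 0 + 2) mod 4 = 2 mod 4 = 2; 2 = 3 — FAILS

Answer: Both A and B are false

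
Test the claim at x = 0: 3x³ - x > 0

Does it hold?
x = 0: LHS = 3·0³ - 0 = 0; 0 > 0 — FAILS

The relation fails at x = 0, so x = 0 is a counterexample.

Answer: No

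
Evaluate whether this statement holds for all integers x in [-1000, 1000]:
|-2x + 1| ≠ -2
An absolute value is never negative, so the left side is ≥ 0 for every x, while the right side is -2. Tightest case in [-1000, 1000] is x = 0:
x = 0: LHS = |-2·0 + 1| = |1| = 1; 1 ≠ -2 — holds
Hence LHS − RHS is never 0, i.e. the two sides are never equal, so the relation holds for every integer in [-1000, 1000].

No counterexample exists.

Answer: True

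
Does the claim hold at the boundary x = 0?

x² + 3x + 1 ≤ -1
x = 0: LHS = 0² + 3·0 + 1 = 1; 1 ≤ -1 — FAILS

The relation fails at x = 0, so x = 0 is a counterexample.

Answer: No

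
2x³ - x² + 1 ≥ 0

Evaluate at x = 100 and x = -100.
x = 100: LHS = 2·100³ - 100² + 1 = 1990001; 1990001 ≥ 0 — holds
x = -100: LHS = 2·(-100)³ - (-100)² + 1 = -2009999; -2009999 ≥ 0 — FAILS

Answer: Partially: holds for x = 100, fails for x = -100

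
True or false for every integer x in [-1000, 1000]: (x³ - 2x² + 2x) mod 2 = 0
The claim fails at x = 1:
x = 1: LHS = (1³ - 2·1² + 2·1) mod 2 = 1 mod 2 = 1; 1 = 0 — FAILS

Because a single integer refutes it, the statement is false.

Answer: False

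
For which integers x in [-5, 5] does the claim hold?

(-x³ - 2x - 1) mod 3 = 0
For a polynomial with integer coefficients, its value mod 3 depends only on x mod 3, so it suffices to check one representative of each residue class, x = 0, 1, 2:
x = 0: LHS = (-0³ - 2·0 - 1) mod 3 = (-1) mod 3 = 2; 2 = 0 — FAILS
x = 1: LHS = (-1³ - 2·1 - 1) mod 3 = (-4) mod 3 = 2; 2 = 0 — FAILS
x = 2: LHS = (-2³ - 2·2 - 1) mod 3 = (-13) mod 3 = 2; 2 = 0 — FAILS
The relation fails in every residue class, so the claimed relation (=) fails for every integer in [-5, 5].

Answer: None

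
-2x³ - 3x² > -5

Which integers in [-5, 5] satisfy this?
Holds for: {-5, -4, -3, -2, -1, 0}
Fails for: {1, 2, 3, 4, 5}

Answer: {-5, -4, -3, -2, -1, 0}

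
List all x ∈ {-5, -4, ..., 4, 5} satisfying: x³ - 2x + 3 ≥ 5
Holds for: {2, 3, 4, 5}
Fails for: {-5, -4, -3, -2, -1, 0, 1}

Answer: {2, 3, 4, 5}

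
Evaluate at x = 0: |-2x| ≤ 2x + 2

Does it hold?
x = 0: LHS = |-2·0| = |0| = 0, RHS = 2·0 + 2 = 2; 0 ≤ 2 — holds

The relation is satisfied at x = 0.

Answer: Yes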